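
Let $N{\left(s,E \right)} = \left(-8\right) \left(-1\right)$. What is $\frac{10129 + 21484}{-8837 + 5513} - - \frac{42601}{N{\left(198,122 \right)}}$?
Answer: $\frac{35338205}{6648} \approx 5315.6$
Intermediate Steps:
$N{\left(s,E \right)} = 8$
$\frac{10129 + 21484}{-8837 + 5513} - - \frac{42601}{N{\left(198,122 \right)}} = \frac{10129 + 21484}{-8837 + 5513} - - \frac{42601}{8} = \frac{31613}{-3324} - \left(-42601\right) \frac{1}{8} = 31613 \left(- \frac{1}{3324}\right) - - \frac{42601}{8} = - \frac{31613}{3324} + \frac{42601}{8} = \frac{35338205}{6648}$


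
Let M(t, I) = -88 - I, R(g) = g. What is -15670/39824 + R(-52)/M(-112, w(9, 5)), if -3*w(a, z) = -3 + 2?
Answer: 1029997/5276680 ≈ 0.19520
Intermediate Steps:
w(a, z) = ⅓ (w(a, z) = -(-3 + 2)/3 = -⅓*(-1) = ⅓)
-15670/39824 + R(-52)/M(-112, w(9, 5)) = -15670/39824 - 52/(-88 - 1*⅓) = -15670*1/39824 - 52/(-88 - ⅓) = -7835/19912 - 52/(-265/3) = -7835/19912 - 52*(-3/265) = -7835/19912 + 156/265 = 1029997/5276680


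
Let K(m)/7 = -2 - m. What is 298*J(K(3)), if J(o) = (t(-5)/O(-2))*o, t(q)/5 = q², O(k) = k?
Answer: 651875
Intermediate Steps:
K(m) = -14 - 7*m (K(m) = 7*(-2 - m) = -14 - 7*m)
t(q) = 5*q²
J(o) = -125*o/2 (J(o) = ((5*(-5)²)/(-2))*o = ((5*25)*(-½))*o = (125*(-½))*o = -125*o/2)
298*J(K(3)) = 298*(-125*(-14 - 7*3)/2) = 298*(-125*(-14 - 21)/2) = 298*(-125/2*(-35)) = 298*(4375/2) = 651875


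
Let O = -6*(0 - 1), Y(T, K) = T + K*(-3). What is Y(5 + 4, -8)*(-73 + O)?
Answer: -2211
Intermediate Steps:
Y(T, K) = T - 3*K
O = 6 (O = -6*(-1) = 6)
Y(5 + 4, -8)*(-73 + O) = ((5 + 4) - 3*(-8))*(-73 + 6) = (9 + 24)*(-67) = 33*(-67) = -2211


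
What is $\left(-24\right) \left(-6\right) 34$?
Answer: $4896$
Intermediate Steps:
$\left(-24\right) \left(-6\right) 34 = 144 \cdot 34 = 4896$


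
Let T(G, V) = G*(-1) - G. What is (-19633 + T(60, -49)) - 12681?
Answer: -32434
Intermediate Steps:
T(G, V) = -2*G (T(G, V) = -G - G = -2*G)
(-19633 + T(60, -49)) - 12681 = (-19633 - 2*60) - 12681 = (-19633 - 120) - 12681 = -19753 - 12681 = -32434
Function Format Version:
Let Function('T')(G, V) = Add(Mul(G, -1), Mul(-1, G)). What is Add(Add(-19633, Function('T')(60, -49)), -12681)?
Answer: -32434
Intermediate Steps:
Function('T')(G, V) = Mul(-2, G) (Function('T')(G, V) = Add(Mul(-1, G), Mul(-1, G)) = Mul(-2, G))
Add(Add(-19633, Function('T')(60, -49)), -12681) = Add(Add(-19633, Mul(-2, 60)), -12681) = Add(Add(-19633, -120), -12681) = Add(-19753, -12681) = -32434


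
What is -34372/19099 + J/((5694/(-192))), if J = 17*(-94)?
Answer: 944027436/18124951 ≈ 52.084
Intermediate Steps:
J = -1598
-34372/19099 + J/((5694/(-192))) = -34372/19099 - 1598/(5694/(-192)) = -34372*1/19099 - 1598/(5694*(-1/192)) = -34372/19099 - 1598/(-949/32) = -34372/19099 - 1598*(-32/949) = -34372/19099 + 51136/949 = 944027436/18124951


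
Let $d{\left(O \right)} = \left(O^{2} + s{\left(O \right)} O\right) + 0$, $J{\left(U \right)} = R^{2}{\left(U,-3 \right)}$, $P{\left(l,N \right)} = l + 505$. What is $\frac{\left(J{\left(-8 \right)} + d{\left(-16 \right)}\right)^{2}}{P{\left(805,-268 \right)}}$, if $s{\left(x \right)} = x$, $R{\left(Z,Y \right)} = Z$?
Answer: $\frac{165888}{655} \approx 253.26$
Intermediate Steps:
$P{\left(l,N \right)} = 505 + l$
$J{\left(U \right)} = U^{2}$
$d{\left(O \right)} = 2 O^{2}$ ($d{\left(O \right)} = \left(O^{2} + O O\right) + 0 = \left(O^{2} + O^{2}\right) + 0 = 2 O^{2} + 0 = 2 O^{2}$)
$\frac{\left(J{\left(-8 \right)} + d{\left(-16 \right)}\right)^{2}}{P{\left(805,-268 \right)}} = \frac{\left(\left(-8\right)^{2} + 2 \left(-16\right)^{2}\right)^{2}}{505 + 805} = \frac{\left(64 + 2 \cdot 256\right)^{2}}{1310} = \left(64 + 512\right)^{2} \cdot \frac{1}{1310} = 576^{2} \cdot \frac{1}{1310} = 331776 \cdot \frac{1}{1310} = \frac{165888}{655}$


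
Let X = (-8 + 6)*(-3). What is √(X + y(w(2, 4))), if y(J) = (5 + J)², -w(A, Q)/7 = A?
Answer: √87 ≈ 9.3274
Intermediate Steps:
w(A, Q) = -7*A
X = 6 (X = -2*(-3) = 6)
√(X + y(w(2, 4))) = √(6 + (5 - 7*2)²) = √(6 + (5 - 14)²) = √(6 + (-9)²) = √(6 + 81) = √87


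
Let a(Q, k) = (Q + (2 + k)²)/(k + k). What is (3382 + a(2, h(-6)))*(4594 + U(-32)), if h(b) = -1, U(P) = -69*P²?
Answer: -223322591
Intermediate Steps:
a(Q, k) = (Q + (2 + k)²)/(2*k) (a(Q, k) = (Q + (2 + k)²)/((2*k)) = (Q + (2 + k)²)*(1/(2*k)) = (Q + (2 + k)²)/(2*k))
(3382 + a(2, h(-6)))*(4594 + U(-32)) = (3382 + (½)*(2 + (2 - 1)²)/(-1))*(4594 - 69*(-32)²) = (3382 + (½)*(-1)*(2 + 1²))*(4594 - 69*1024) = (3382 + (½)*(-1)*(2 + 1))*(4594 - 70656) = (3382 + (½)*(-1)*3)*(-66062) = (3382 - 3/2)*(-66062) = (6761/2)*(-66062) = -223322591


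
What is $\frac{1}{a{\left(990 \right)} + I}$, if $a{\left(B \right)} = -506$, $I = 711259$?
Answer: $\frac{1}{710753} \approx 1.407 \cdot 10^{-6}$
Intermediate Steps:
$\frac{1}{a{\left(990 \right)} + I} = \frac{1}{-506 + 711259} = \frac{1}{710753}$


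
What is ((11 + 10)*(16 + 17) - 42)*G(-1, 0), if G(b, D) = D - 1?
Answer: -651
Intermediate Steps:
G(b, D) = -1 + D
((11 + 10)*(16 + 17) - 42)*G(-1, 0) = ((11 + 10)*(16 + 17) - 42)*(-1 + 0) = (21*33 - 42)*(-1) = (693 - 42)*(-1) = 651*(-1) = -651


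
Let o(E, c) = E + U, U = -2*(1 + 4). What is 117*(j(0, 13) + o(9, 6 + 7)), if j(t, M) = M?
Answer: 1404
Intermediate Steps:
U = -10 (U = -2*5 = -10)
o(E, c) = -10 + E (o(E, c) = E - 10 = -10 + E)
117*(j(0, 13) + o(9, 6 + 7)) = 117*(13 + (-10 + 9)) = 117*(13 - 1) = 117*12 = 1404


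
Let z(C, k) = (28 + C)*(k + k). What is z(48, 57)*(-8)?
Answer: -69312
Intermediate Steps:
z(C, k) = 2*k*(28 + C) (z(C, k) = (28 + C)*(2*k) = 2*k*(28 + C))
z(48, 57)*(-8) = (2*57*(28 + 48))*(-8) = (2*57*76)*(-8) = 8664*(-8) = -69312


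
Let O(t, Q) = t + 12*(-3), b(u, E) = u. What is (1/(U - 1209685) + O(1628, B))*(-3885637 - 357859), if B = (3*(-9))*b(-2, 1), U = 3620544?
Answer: -16286909076961384/2410859 ≈ -6.7556e+9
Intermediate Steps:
B = 54 (B = (3*(-9))*(-2) = -27*(-2) = 54)
O(t, Q) = -36 + t (O(t, Q) = t - 36 = -36 + t)
(1/(U - 1209685) + O(1628, B))*(-3885637 - 357859) = (1/(3620544 - 1209685) + (-36 + 1628))*(-3885637 - 357859) = (1/2410859 + 1592)*(-4243496) = (3838087529/2410859)*(-4243496) = -16286909076961384/2410859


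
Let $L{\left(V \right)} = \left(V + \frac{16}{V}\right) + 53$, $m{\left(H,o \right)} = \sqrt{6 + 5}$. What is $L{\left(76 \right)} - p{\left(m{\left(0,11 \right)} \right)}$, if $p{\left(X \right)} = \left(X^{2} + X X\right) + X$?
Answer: $\frac{2037}{19} - \sqrt{11} \approx 103.89$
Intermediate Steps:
$m{\left(H,o \right)} = \sqrt{11}$
$L{\left(V \right)} = 53 + V + \frac{16}{V}$
$p{\left(X \right)} = X + 2 X^{2}$ ($p{\left(X \right)} = \left(X^{2} + X^{2}\right) + X = 2 X^{2} + X = X + 2 X^{2}$)
$L{\left(76 \right)} - p{\left(m{\left(0,11 \right)} \right)} = \left(53 + 76 + \frac{16}{76}\right) - \sqrt{11} \left(1 + 2 \sqrt{11}\right) = \left(53 + 76 + 16 \cdot \frac{1}{76}\right) - \sqrt{11} \left(1 + 2 \sqrt{11}\right) = \left(53 + 76 + \frac{4}{19}\right) - \sqrt{11} \left(1 + 2 \sqrt{11}\right) = \frac{2455}{19} - \sqrt{11} \left(1 + 2 \sqrt{11}\right)$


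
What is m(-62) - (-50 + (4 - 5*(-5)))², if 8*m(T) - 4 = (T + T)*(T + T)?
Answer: 2963/2 ≈ 1481.5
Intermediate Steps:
m(T) = ½ + T²/2 (m(T) = ½ + ((T + T)*(T + T))/8 = ½ + ((2*T)*(2*T))/8 = ½ + (4*T²)/8 = ½ + T²/2)
m(-62) - (-50 + (4 - 5*(-5)))² = (½ + (½)*(-62)²) - (-50 + (4 - 5*(-5)))² = (½ + (½)*3844) - (-50 + (4 + 25))² = (½ + 1922) - (-50 + 29)² = 3845/2 - 1*(-21)² = 3845/2 - 1*441 = 3845/2 - 441 = 2963/2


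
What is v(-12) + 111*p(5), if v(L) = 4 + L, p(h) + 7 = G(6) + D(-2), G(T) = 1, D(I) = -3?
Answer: -1007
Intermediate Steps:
p(h) = -9 (p(h) = -7 + (1 - 3) = -7 - 2 = -9)
v(-12) + 111*p(5) = (4 - 12) + 111*(-9) = -8 - 999 = -1007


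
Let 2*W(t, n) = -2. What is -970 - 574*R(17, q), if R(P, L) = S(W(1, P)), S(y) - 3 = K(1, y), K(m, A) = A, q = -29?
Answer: -2118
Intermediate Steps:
W(t, n) = -1 (W(t, n) = (½)*(-2) = -1)
S(y) = 3 + y
R(P, L) = 2 (R(P, L) = 3 - 1 = 2)
-970 - 574*R(17, q) = -970 - 574*2 = -970 - 1148 = -2118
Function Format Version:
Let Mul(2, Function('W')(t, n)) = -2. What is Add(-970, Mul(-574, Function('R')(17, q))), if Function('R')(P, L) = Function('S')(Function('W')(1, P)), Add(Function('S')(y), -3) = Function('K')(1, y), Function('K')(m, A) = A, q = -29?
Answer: -2118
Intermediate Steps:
Function('W')(t, n) = -1 (Function('W')(t, n) = Mul(Rational(1, 2), -2) = -1)
Function('S')(y) = Add(3, y)
Function('R')(P, L) = 2 (Function('R')(P, L) = Add(3, -1) = 2)
Add(-970, Mul(-574, Function('R')(17, q))) = Add(-970, Mul(-574, 2)) = Add(-970, -1148) = -2118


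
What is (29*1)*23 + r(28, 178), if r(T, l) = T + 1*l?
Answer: 873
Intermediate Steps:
r(T, l) = T + l
(29*1)*23 + r(28, 178) = (29*1)*23 + (28 + 178) = 29*23 + 206 = 667 + 206 = 873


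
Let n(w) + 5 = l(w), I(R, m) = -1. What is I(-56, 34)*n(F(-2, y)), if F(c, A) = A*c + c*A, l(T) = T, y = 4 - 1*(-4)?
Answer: 37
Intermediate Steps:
y = 8 (y = 4 + 4 = 8)
F(c, A) = 2*A*c (F(c, A) = A*c + A*c = 2*A*c)
n(w) = -5 + w
I(-56, 34)*n(F(-2, y)) = -(-5 + 2*8*(-2)) = -(-5 - 32) = -1*(-37) = 37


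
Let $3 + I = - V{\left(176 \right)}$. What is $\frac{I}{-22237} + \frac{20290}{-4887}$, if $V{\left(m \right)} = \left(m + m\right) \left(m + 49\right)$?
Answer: $- \frac{64123669}{108672219} \approx -0.59007$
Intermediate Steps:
$V{\left(m \right)} = 2 m \left(49 + m\right)$
$I = -79203$ ($I = -3 - 2 \cdot 176 \left(49 + 176\right) = -3 - 2 \cdot 176 \cdot 225 = -3 - 79200 = -79203$)
$\frac{I}{-22237} + \frac{20290}{-4887} = - \frac{79203}{-22237} + \frac{20290}{-4887} = \left(-79203\right) \left(- \frac{1}{22237}\right) + 20290 \left(- \frac{1}{4887}\right) = \frac{79203}{22237} - \frac{20290}{4887} = - \frac{64123669}{108672219}$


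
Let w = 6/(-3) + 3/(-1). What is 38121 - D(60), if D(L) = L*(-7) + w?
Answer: 38546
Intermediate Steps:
w = -5 (w = 6*(-⅓) + 3*(-1) = -2 - 3 = -5)
D(L) = -5 - 7*L (D(L) = L*(-7) - 5 = -7*L - 5 = -5 - 7*L)
38121 - D(60) = 38121 - (-5 - 7*60) = 38121 - (-5 - 420) = 38121 - 1*(-425) = 38121 + 425 = 38546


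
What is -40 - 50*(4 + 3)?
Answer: -390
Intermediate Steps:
-40 - 50*(4 + 3) = -40 - 50*7 = -40 - 350 = -390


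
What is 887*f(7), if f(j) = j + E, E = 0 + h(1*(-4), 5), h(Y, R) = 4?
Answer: 9757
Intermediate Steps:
E = 4 (E = 0 + 4 = 4)
f(j) = 4 + j (f(j) = j + 4 = 4 + j)
887*f(7) = 887*(4 + 7) = 887*11 = 9757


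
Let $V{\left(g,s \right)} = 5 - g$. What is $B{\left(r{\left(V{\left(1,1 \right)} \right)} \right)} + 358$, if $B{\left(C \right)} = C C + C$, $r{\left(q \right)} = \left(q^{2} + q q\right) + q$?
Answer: $1690$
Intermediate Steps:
$r{\left(q \right)} = q + 2 q^{2}$ ($r{\left(q \right)} = \left(q^{2} + q^{2}\right) + q = 2 q^{2} + q = q + 2 q^{2}$)
$B{\left(C \right)} = C + C^{2}$ ($B{\left(C \right)} = C^{2} + C = C + C^{2}$)
$B{\left(r{\left(V{\left(1,1 \right)} \right)} \right)} + 358 = \left(5 - 1\right) \left(1 + 2 \left(5 - 1\right)\right) \left(1 + \left(5 - 1\right) \left(1 + 2 \left(5 - 1\right)\right)\right) + 358 = 4 \left(1 + 2 \cdot 4\right) \left(1 + 4 \left(1 + 2 \cdot 4\right)\right) + 358 = 4 \left(1 + 8\right) \left(1 + 4 \left(1 + 8\right)\right) + 358 = 4 \cdot 9 \left(1 + 4 \cdot 9\right) + 358 = 36 \left(1 + 36\right) + 358 = 36 \cdot 37 + 358 = 1332 + 358 = 1690$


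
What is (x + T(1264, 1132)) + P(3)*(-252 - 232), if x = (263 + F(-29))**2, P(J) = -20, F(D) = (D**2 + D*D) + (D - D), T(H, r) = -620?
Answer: 3792085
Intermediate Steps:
F(D) = 2*D**2 (F(D) = (D**2 + D**2) + 0 = 2*D**2 + 0 = 2*D**2)
x = 3783025 (x = (263 + 2*(-29)**2)**2 = (263 + 2*841)**2 = (263 + 1682)**2 = 1945**2 = 3783025)
(x + T(1264, 1132)) + P(3)*(-252 - 232) = (3783025 - 620) - 20*(-252 - 232) = 3782405 - 20*(-484) = 3782405 + 9680 = 3792085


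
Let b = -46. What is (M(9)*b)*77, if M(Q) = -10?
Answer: 35420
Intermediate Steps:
(M(9)*b)*77 = -10*(-46)*77 = 460*77 = 35420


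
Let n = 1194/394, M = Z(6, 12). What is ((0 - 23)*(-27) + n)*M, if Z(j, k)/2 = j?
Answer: 1475208/197 ≈ 7488.4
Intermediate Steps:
Z(j, k) = 2*j
M = 12 (M = 2*6 = 12)
n = 597/197 (n = 1194*(1/394) = 597/197 ≈ 3.0305)
((0 - 23)*(-27) + n)*M = ((0 - 23)*(-27) + 597/197)*12 = (-23*(-27) + 597/197)*12 = (621 + 597/197)*12 = (122934/197)*12 = 1475208/197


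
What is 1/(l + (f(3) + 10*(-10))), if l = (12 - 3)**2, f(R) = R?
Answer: -1/16 ≈ -0.062500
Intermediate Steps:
l = 81 (l = 9**2 = 81)
1/(l + (f(3) + 10*(-10))) = 1/(81 + (3 + 10*(-10))) = 1/(81 + (3 - 100)) = 1/(81 - 97) = 1/(-16) = -1/16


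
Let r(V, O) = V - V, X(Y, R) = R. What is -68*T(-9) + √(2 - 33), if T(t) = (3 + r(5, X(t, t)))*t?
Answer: 1836 + I*√31 ≈ 1836.0 + 5.5678*I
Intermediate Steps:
r(V, O) = 0
T(t) = 3*t (T(t) = (3 + 0)*t = 3*t)
-68*T(-9) + √(2 - 33) = -204*(-9) + √(2 - 33) = -68*(-27) + √(-31) = 1836 + I*√31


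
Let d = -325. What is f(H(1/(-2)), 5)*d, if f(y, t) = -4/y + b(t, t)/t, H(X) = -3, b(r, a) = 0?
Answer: -1300/3 ≈ -433.33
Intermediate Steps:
f(y, t) = -4/y (f(y, t) = -4/y + 0/t = -4/y + 0 = -4/y)
f(H(1/(-2)), 5)*d = -4/(-3)*(-325) = -4*(-⅓)*(-325) = (4/3)*(-325) = -1300/3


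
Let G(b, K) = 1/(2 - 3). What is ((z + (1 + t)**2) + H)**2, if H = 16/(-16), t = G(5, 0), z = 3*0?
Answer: 1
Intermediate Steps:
G(b, K) = -1 (G(b, K) = 1/(-1) = -1)
z = 0
t = -1
H = -1 (H = 16*(-1/16) = -1)
((z + (1 + t)**2) + H)**2 = ((0 + (1 - 1)**2) - 1)**2 = ((0 + 0**2) - 1)**2 = ((0 + 0) - 1)**2 = (0 - 1)**2 = (-1)**2 = 1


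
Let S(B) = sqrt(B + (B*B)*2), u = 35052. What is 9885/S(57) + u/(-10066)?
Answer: -17526/5033 + 659*sqrt(6555)/437 ≈ 118.61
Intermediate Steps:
S(B) = sqrt(B + 2*B**2) (S(B) = sqrt(B + B**2*2) = sqrt(B + 2*B**2))
9885/S(57) + u/(-10066) = 9885/(sqrt(57*(1 + 2*57))) + 35052/(-10066) = 9885/(sqrt(57*(1 + 114))) + 35052*(-1/10066) = 9885/(sqrt(57*115)) - 17526/5033 = 9885/(sqrt(6555)) - 17526/5033 = 9885*(sqrt(6555)/6555) - 17526/5033 = 659*sqrt(6555)/437 - 17526/5033 = -17526/5033 + 659*sqrt(6555)/437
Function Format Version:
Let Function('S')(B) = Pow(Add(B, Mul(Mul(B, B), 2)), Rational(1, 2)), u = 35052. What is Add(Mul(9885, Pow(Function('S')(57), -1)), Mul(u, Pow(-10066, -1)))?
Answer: Add(Rational(-17526, 5033), Mul(Rational(659, 437), Pow(6555, Rational(1, 2)))) ≈ 118.61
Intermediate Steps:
Function('S')(B) = Pow(Add(B, Mul(2, Pow(B, 2))), Rational(1, 2)) (Function('S')(B) = Pow(Add(B, Mul(Pow(B, 2), 2)), Rational(1, 2)) = Pow(Add(B, Mul(2, Pow(B, 2))), Rational(1, 2)))
Add(Mul(9885, Pow(Function('S')(57), -1)), Mul(u, Pow(-10066, -1))) = Add(Mul(9885, Pow(Pow(Mul(57, Add(1, Mul(2, 57))), Rational(1, 2)), -1)), Mul(35052, Pow(-10066, -1))) = Add(Mul(9885, Pow(Pow(Mul(57, Add(1, 114)), Rational(1, 2)), -1)), Mul(35052, Rational(-1, 10066))) = Add(Mul(9885, Pow(Pow(Mul(57, 115), Rational(1, 2)), -1)), Rational(-17526, 5033)) = Add(Mul(9885, Pow(Pow(6555, Rational(1, 2)), -1)), Rational(-17526, 5033)) = Add(Mul(9885, Mul(Rational(1, 6555), Pow(6555, Rational(1, 2)))), Rational(-17526, 5033)) = Add(Mul(Rational(659, 437), Pow(6555, Rational(1, 2))), Rational(-17526, 5033)) = Add(Rational(-17526, 5033), Mul(Rational(659, 437), Pow(6555, Rational(1, 2))))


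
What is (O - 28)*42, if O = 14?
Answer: -588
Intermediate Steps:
(O - 28)*42 = (14 - 28)*42 = -14*42 = -588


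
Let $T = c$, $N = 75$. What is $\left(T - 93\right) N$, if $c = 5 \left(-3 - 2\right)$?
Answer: $-8850$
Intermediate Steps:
$c = -25$ ($c = 5 \left(-5\right) = -25$)
$T = -25$
$\left(T - 93\right) N = \left(-25 - 93\right) 75 = \left(-118\right) 75 = -8850$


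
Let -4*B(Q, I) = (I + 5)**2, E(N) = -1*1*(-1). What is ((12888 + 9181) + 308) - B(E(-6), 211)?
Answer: 34041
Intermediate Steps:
E(N) = 1 (E(N) = -1*(-1) = 1)
B(Q, I) = -(5 + I)**2/4 (B(Q, I) = -(I + 5)**2/4 = -(5 + I)**2/4)
((12888 + 9181) + 308) - B(E(-6), 211) = ((12888 + 9181) + 308) - (-1)*(5 + 211)**2/4 = (22069 + 308) - (-1)*216**2/4 = 22377 - (-1)*46656/4 = 22377 - 1*(-11664) = 22377 + 11664 = 34041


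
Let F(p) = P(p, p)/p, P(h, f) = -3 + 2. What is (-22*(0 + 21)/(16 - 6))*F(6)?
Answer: 77/10 ≈ 7.7000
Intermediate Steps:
P(h, f) = -1
F(p) = -1/p
(-22*(0 + 21)/(16 - 6))*F(6) = (-22*(0 + 21)/(16 - 6))*(-1/6) = (-462/10)*(-1*⅙) = -462/10*(-⅙) = -22*21/10*(-⅙) = -231/5*(-⅙) = 77/10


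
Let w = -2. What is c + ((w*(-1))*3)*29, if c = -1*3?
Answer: 171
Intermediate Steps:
c = -3
c + ((w*(-1))*3)*29 = -3 + (-2*(-1)*3)*29 = -3 + (2*3)*29 = -3 + 6*29 = -3 + 174 = 171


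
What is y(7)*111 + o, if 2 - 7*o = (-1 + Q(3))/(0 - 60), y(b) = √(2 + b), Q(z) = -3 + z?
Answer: 19997/60 ≈ 333.28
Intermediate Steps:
o = 17/60 (o = 2/7 - (-1 + (-3 + 3))/(7*(0 - 60)) = 2/7 - (-1 + 0)/(7*(-60)) = 2/7 - (-1)*(-1)/(7*60) = 2/7 - ⅐*1/60 = 2/7 - 1/420 = 17/60 ≈ 0.28333)
y(7)*111 + o = √(2 + 7)*111 + 17/60 = √9*111 + 17/60 = 3*111 + 17/60 = 333 + 17/60 = 19997/60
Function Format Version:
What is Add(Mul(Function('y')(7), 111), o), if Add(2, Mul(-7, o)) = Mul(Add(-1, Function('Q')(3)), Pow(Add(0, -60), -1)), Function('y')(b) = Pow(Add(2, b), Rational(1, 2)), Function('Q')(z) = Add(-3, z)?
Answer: Rational(19997, 60) ≈ 333.28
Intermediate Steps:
o = Rational(17, 60) (o = Add(Rational(2, 7), Mul(Rational(-1, 7), Mul(Add(-1, Add(-3, 3)), Pow(Add(0, -60), -1)))) = Add(Rational(2, 7), Mul(Rational(-1, 7), Mul(Add(-1, 0), Pow(-60, -1)))) = Add(Rational(2, 7), Mul(Rational(-1, 7), Mul(-1, Rational(-1, 60)))) = Add(Rational(2, 7), Mul(Rational(-1, 7), Rational(1, 60))) = Add(Rational(2, 7), Rational(-1, 420)) = Rational(17, 60) ≈ 0.28333)
Add(Mul(Function('y')(7), 111), o) = Add(Mul(Pow(Add(2, 7), Rational(1, 2)), 111), Rational(17, 60)) = Add(Mul(Pow(9, Rational(1, 2)), 111), Rational(17, 60)) = Add(Mul(3, 111), Rational(17, 60)) = Add(333, Rational(17, 60)) = Rational(19997, 60)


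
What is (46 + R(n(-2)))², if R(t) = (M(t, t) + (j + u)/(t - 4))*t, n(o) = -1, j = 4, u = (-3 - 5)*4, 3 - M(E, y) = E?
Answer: 33124/25 ≈ 1325.0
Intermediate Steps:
M(E, y) = 3 - E
u = -32 (u = -8*4 = -32)
R(t) = t*(3 - t - 28/(-4 + t)) (R(t) = ((3 - t) + (4 - 32)/(t - 4))*t = ((3 - t) - 28/(-4 + t))*t = (3 - t - 28/(-4 + t))*t = t*(3 - t - 28/(-4 + t)))
(46 + R(n(-2)))² = (46 - (-40 - 1*(-1)² + 7*(-1))/(-4 - 1))² = (46 - 1*(-40 - 1*1 - 7)/(-5))² = (46 - 1*(-⅕)*(-40 - 1 - 7))² = (46 - 1*(-⅕)*(-48))² = (46 - 48/5)² = (182/5)² = 33124/25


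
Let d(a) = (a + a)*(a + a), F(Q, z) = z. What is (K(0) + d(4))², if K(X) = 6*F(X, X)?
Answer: 4096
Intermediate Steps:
d(a) = 4*a² (d(a) = (2*a)*(2*a) = 4*a²)
K(X) = 6*X
(K(0) + d(4))² = (6*0 + 4*4²)² = (0 + 4*16)² = (0 + 64)² = 64² = 4096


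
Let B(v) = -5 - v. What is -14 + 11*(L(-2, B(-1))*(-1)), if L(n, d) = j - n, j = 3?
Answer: -69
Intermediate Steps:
L(n, d) = 3 - n
-14 + 11*(L(-2, B(-1))*(-1)) = -14 + 11*((3 - 1*(-2))*(-1)) = -14 + 11*((3 + 2)*(-1)) = -14 + 11*(5*(-1)) = -14 + 11*(-5) = -14 - 55 = -69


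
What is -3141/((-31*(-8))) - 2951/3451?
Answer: -11571439/855848 ≈ -13.520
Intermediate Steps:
-3141/((-31*(-8))) - 2951/3451 = -3141/248 - 2951*1/3451 = -3141*1/248 - 2951/3451 = -3141/248 - 2951/3451 = -11571439/855848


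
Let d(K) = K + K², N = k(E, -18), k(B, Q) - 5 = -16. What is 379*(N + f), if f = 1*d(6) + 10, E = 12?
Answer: 15539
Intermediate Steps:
k(B, Q) = -11 (k(B, Q) = 5 - 16 = -11)
N = -11
f = 52 (f = 1*(6*(1 + 6)) + 10 = 1*(6*7) + 10 = 1*42 + 10 = 42 + 10 = 52)
379*(N + f) = 379*(-11 + 52) = 379*41 = 15539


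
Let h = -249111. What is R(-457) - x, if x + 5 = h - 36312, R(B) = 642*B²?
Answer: 134366486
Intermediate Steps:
x = -285428 (x = -5 + (-249111 - 36312) = -5 - 285423 = -285428)
R(-457) - x = 642*(-457)² - 1*(-285428) = 642*208849 + 285428 = 134081058 + 285428 = 134366486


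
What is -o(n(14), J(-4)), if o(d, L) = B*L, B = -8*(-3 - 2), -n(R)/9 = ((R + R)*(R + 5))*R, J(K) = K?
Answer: 160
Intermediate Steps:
n(R) = -18*R²*(5 + R) (n(R) = -9*(R + R)*(R + 5)*R = -9*(2*R)*(5 + R)*R = -9*2*R*(5 + R)*R = -18*R²*(5 + R))
B = 40 (B = -8*(-5) = 40)
o(d, L) = 40*L
-o(n(14), J(-4)) = -40*(-4) = -1*(-160) = 160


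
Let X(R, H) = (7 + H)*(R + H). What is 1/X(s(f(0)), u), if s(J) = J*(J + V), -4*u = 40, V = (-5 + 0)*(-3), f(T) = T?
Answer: 1/30 ≈ 0.033333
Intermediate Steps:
V = 15 (V = -5*(-3) = 15)
u = -10 (u = -¼*40 = -10)
s(J) = J*(15 + J) (s(J) = J*(J + 15) = J*(15 + J))
X(R, H) = (7 + H)*(H + R)
1/X(s(f(0)), u) = 1/((-10)² + 7*(-10) + 7*(0*(15 + 0)) - 0*(15 + 0)) = 1/(100 - 70 + 7*(0*15) - 0*15) = 1/(100 - 70 + 7*0 - 10*0) = 1/(100 - 70 + 0 + 0) = 1/30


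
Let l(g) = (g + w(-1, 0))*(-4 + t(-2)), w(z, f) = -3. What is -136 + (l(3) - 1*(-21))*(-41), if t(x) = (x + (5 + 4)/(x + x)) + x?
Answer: -997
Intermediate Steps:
t(x) = 2*x + 9/(2*x) (t(x) = (x + 9/((2*x))) + x = (x + 9*(1/(2*x))) + x = (x + 9/(2*x)) + x = 2*x + 9/(2*x))
l(g) = 123/4 - 41*g/4 (l(g) = (g - 3)*(-4 + (2*(-2) + (9/2)/(-2))) = (-3 + g)*(-4 + (-4 + (9/2)*(-½))) = (-3 + g)*(-4 + (-4 - 9/4)) = (-3 + g)*(-4 - 25/4) = (-3 + g)*(-41/4) = 123/4 - 41*g/4)
-136 + (l(3) - 1*(-21))*(-41) = -136 + ((123/4 - 41/4*3) - 1*(-21))*(-41) = -136 + ((123/4 - 123/4) + 21)*(-41) = -136 + (0 + 21)*(-41) = -136 + 21*(-41) = -136 - 861 = -997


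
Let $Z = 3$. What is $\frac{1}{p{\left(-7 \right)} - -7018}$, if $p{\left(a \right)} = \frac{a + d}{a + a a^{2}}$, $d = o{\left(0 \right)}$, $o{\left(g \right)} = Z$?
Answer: $\frac{175}{1228152} \approx 0.00014249$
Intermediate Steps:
$o{\left(g \right)} = 3$
$d = 3$
$p{\left(a \right)} = \frac{3 + a}{a + a^{3}}$ ($p{\left(a \right)} = \frac{a + 3}{a + a a^{2}} = \frac{3 + a}{a + a^{3}}$)
$\frac{1}{p{\left(-7 \right)} - -7018} = \frac{1}{\frac{3 - 7}{-7 + \left(-7\right)^{3}} - -7018} = \frac{1}{\frac{1}{-7 - 343} \left(-4\right) + 7018} = \frac{1}{\frac{1}{-350} \left(-4\right) + 7018} = \frac{1}{\left(- \frac{1}{350}\right) \left(-4\right) + 7018} = \frac{1}{\frac{2}{175} + 7018} = \frac{1}{\frac{1228152}{175}} = \frac{175}{1228152}$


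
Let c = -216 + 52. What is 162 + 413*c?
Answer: -67570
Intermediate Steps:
c = -164
162 + 413*c = 162 + 413*(-164) = 162 - 67732 = -67570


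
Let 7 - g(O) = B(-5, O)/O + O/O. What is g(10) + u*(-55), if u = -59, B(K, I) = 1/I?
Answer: 325099/100 ≈ 3251.0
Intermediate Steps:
g(O) = 6 - 1/O² (g(O) = 7 - (1/(O*O) + O/O) = 7 - (O⁻² + 1) = 7 - (1 + O⁻²) = 7 + (-1 - 1/O²) = 6 - 1/O²)
g(10) + u*(-55) = (6 - 1/10²) - 59*(-55) = (6 - 1*1/100) + 3245 = (6 - 1/100) + 3245 = 599/100 + 3245 = 325099/100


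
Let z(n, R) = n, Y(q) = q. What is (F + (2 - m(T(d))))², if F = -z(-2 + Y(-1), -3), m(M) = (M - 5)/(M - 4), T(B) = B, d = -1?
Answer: 361/25 ≈ 14.440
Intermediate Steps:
m(M) = (-5 + M)/(-4 + M)
F = 3 (F = -(-2 - 1) = -1*(-3) = 3)
(F + (2 - m(T(d))))² = (3 + (2 - (-5 - 1)/(-4 - 1)))² = (3 + (2 - (-6)/(-5)))² = (3 + (2 - (-1)*(-6)/5))² = (3 + (2 - 1*6/5))² = (3 + (2 - 6/5))² = (3 + ⅘)² = (19/5)² = 361/25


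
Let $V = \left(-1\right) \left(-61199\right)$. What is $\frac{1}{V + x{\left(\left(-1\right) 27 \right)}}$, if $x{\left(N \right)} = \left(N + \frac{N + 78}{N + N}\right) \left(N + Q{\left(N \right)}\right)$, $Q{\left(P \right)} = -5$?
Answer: $\frac{9}{558839} \approx 1.6105 \cdot 10^{-5}$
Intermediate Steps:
$V = 61199$
$x{\left(N \right)} = \left(-5 + N\right) \left(N + \frac{78 + N}{2 N}\right)$ ($x{\left(N \right)} = \left(N + \frac{N + 78}{N + N}\right) \left(N - 5\right) = \left(N + \frac{78 + N}{2 N}\right) \left(-5 + N\right) = \left(-5 + N\right) \left(N + \frac{78 + N}{2 N}\right)$)
$\frac{1}{V + x{\left(\left(-1\right) 27 \right)}} = \frac{1}{61199 + \left(\frac{73}{2} + \left(\left(-1\right) 27\right)^{2} - \frac{195}{\left(-1\right) 27} - \frac{9 \left(\left(-1\right) 27\right)}{2}\right)} = \frac{1}{61199 + \left(\frac{73}{2} + \left(-27\right)^{2} - \frac{195}{-27} - - \frac{243}{2}\right)} = \frac{1}{61199 + \left(\frac{73}{2} + 729 - - \frac{65}{9} + \frac{243}{2}\right)} = \frac{1}{61199 + \left(\frac{73}{2} + 729 + \frac{65}{9} + \frac{243}{2}\right)} = \frac{1}{61199 + \frac{8048}{9}} = \frac{1}{\frac{558839}{9}} = \frac{9}{558839}$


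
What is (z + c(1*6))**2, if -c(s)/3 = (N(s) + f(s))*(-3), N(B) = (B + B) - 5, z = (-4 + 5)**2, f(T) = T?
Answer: 13924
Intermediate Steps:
z = 1 (z = 1**2 = 1)
N(B) = -5 + 2*B (N(B) = 2*B - 5 = -5 + 2*B)
c(s) = -45 + 27*s (c(s) = -3*((-5 + 2*s) + s)*(-3) = -3*(-5 + 3*s)*(-3) = -3*(15 - 9*s) = -45 + 27*s)
(z + c(1*6))**2 = (1 + (-45 + 27*(1*6)))**2 = (1 + (-45 + 27*6))**2 = (1 + (-45 + 162))**2 = (1 + 117)**2 = 118**2 = 13924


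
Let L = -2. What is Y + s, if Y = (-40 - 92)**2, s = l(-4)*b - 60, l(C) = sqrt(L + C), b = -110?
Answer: 17364 - 110*I*sqrt(6) ≈ 17364.0 - 269.44*I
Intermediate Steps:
l(C) = sqrt(-2 + C)
s = -60 - 110*I*sqrt(6) (s = sqrt(-2 - 4)*(-110) - 60 = sqrt(-6)*(-110) - 60 = (I*sqrt(6))*(-110) - 60 = -110*I*sqrt(6) - 60 = -60 - 110*I*sqrt(6) ≈ -60.0 - 269.44*I)
Y = 17424 (Y = (-132)**2 = 17424)
Y + s = 17424 + (-60 - 110*I*sqrt(6)) = 17364 - 110*I*sqrt(6)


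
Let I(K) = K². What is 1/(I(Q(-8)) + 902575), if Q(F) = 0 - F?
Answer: 1/902639 ≈ 1.1079e-6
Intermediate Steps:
Q(F) = -F
1/(I(Q(-8)) + 902575) = 1/((-1*(-8))² + 902575) = 1/(8² + 902575) = 1/(64 + 902575) = 1/902639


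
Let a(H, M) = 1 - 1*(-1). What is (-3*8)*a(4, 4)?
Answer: -48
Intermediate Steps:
a(H, M) = 2 (a(H, M) = 1 + 1 = 2)
(-3*8)*a(4, 4) = -3*8*2 = -24*2 = -48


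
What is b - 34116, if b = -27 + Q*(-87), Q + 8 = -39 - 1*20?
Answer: -28314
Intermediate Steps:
Q = -67 (Q = -8 + (-39 - 1*20) = -8 + (-39 - 20) = -8 - 59 = -67)
b = 5802 (b = -27 - 67*(-87) = -27 + 5829 = 5802)
b - 34116 = 5802 - 34116 = -28314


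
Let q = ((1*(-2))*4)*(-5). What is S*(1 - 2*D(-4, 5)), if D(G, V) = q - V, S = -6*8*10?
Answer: 33120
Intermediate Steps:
S = -480 (S = -48*10 = -480)
q = 40 (q = -2*4*(-5) = -8*(-5) = 40)
D(G, V) = 40 - V
S*(1 - 2*D(-4, 5)) = -480*(1 - 2*(40 - 1*5)) = -480*(1 - 2*(40 - 5)) = -480*(1 - 2*35) = -480*(1 - 70) = -480*(-69) = 33120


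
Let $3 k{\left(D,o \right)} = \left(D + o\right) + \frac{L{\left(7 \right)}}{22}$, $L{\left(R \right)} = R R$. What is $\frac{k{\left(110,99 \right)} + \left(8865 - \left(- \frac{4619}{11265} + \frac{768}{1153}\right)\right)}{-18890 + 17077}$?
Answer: $- \frac{364743145667}{74008729410} \approx -4.9284$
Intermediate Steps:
$L{\left(R \right)} = R^{2}$
$k{\left(D,o \right)} = \frac{49}{66} + \frac{D}{3} + \frac{o}{3}$ ($k{\left(D,o \right)} = \frac{\left(D + o\right) + \frac{7^{2}}{22}}{3} = \frac{\left(D + o\right) + 49 \cdot \frac{1}{22}}{3} = \frac{\left(D + o\right) + \frac{49}{22}}{3} = \frac{\frac{49}{22} + D + o}{3} = \frac{49}{66} + \frac{D}{3} + \frac{o}{3}$)
$\frac{k{\left(110,99 \right)} + \left(8865 - \left(- \frac{4619}{11265} + \frac{768}{1153}\right)\right)}{-18890 + 17077} = \frac{\left(\frac{49}{66} + \frac{1}{3} \cdot 110 + \frac{1}{3} \cdot 99\right) + \left(8865 - \left(- \frac{4619}{11265} + \frac{768}{1153}\right)\right)}{-18890 + 17077} = \frac{\left(\frac{49}{66} + \frac{110}{3} + 33\right) + \left(8865 - \frac{3325813}{12988545}\right)}{-1813} = \left(\frac{1549}{22} + \left(8865 + \left(- \frac{768}{1153} + \frac{4619}{11265}\right)\right)\right) \left(- \frac{1}{1813}\right) = \left(\frac{1549}{22} + \left(8865 - \frac{3325813}{12988545}\right)\right) \left(- \frac{1}{1813}\right) = \left(\frac{1549}{22} + \frac{115140125612}{12988545}\right) \left(- \frac{1}{1813}\right) = \frac{2553202019669}{285747990} \left(- \frac{1}{1813}\right) = - \frac{364743145667}{74008729410}$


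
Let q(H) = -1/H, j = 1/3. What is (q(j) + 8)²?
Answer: 25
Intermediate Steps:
j = ⅓ (j = 1*(⅓) = ⅓ ≈ 0.33333)
(q(j) + 8)² = (-1/⅓ + 8)² = (-1*3 + 8)² = (-3 + 8)² = 5² = 25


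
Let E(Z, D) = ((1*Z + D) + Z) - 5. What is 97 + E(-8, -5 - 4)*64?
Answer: -1823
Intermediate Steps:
E(Z, D) = -5 + D + 2*Z (E(Z, D) = ((Z + D) + Z) - 5 = ((D + Z) + Z) - 5 = (D + 2*Z) - 5 = -5 + D + 2*Z)
97 + E(-8, -5 - 4)*64 = 97 + (-5 + (-5 - 4) + 2*(-8))*64 = 97 + (-5 - 9 - 16)*64 = 97 - 30*64 = 97 - 1920 = -1823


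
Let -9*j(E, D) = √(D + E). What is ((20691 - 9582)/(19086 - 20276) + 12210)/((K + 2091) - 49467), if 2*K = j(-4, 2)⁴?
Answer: -13608255393/52841768780 ≈ -0.25753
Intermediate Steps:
j(E, D) = -√(D + E)/9
K = 2/6561 (K = (-√(2 - 4)/9)⁴/2 = (-I*√2/9)⁴/2 = (½)*(4/6561) = 2/6561 ≈ 0.00030483)
((20691 - 9582)/(19086 - 20276) + 12210)/((K + 2091) - 49467) = ((20691 - 9582)/(19086 - 20276) + 12210)/((2/6561 + 2091) - 49467) = (11109/(-1190) + 12210)/(13719053/6561 - 49467) = (11109*(-1/1190) + 12210)/(-310833934/6561) = (-1587/170 + 12210)*(-6561/310833934) = (2074113/170)*(-6561/310833934) = -13608255393/52841768780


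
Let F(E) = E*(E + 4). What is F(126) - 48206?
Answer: -31826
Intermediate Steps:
F(E) = E*(4 + E)
F(126) - 48206 = 126*(4 + 126) - 48206 = 126*130 - 48206 = 16380 - 48206 = -31826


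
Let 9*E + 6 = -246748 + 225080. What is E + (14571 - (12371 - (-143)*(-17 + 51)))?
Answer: -45632/9 ≈ -5070.2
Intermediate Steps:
E = -21674/9 (E = -2/3 + (-246748 + 225080)/9 = -2/3 + (1/9)*(-21668) = -2/3 - 21668/9 = -21674/9 ≈ -2408.2)
E + (14571 - (12371 - (-143)*(-17 + 51))) = -21674/9 + (14571 - (12371 - (-143)*(-17 + 51))) = -21674/9 + (14571 - (12371 - (-143)*34)) = -21674/9 + (14571 - (12371 - 1*(-4862))) = -21674/9 + (14571 - (12371 + 4862)) = -21674/9 + (14571 - 1*17233) = -21674/9 + (14571 - 17233) = -21674/9 - 2662 = -45632/9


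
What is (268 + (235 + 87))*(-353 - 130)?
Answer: -284970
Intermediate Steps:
(268 + (235 + 87))*(-353 - 130) = (268 + 322)*(-483) = 590*(-483) = -284970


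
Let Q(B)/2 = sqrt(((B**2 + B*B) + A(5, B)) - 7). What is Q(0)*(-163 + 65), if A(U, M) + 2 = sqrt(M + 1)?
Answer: -392*I*sqrt(2) ≈ -554.37*I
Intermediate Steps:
A(U, M) = -2 + sqrt(1 + M) (A(U, M) = -2 + sqrt(M + 1) = -2 + sqrt(1 + M))
Q(B) = 2*sqrt(-9 + sqrt(1 + B) + 2*B**2) (Q(B) = 2*sqrt(((B**2 + B*B) + (-2 + sqrt(1 + B))) - 7) = 2*sqrt(((B**2 + B**2) + (-2 + sqrt(1 + B))) - 7) = 2*sqrt((2*B**2 + (-2 + sqrt(1 + B))) - 7) = 2*sqrt((-2 + sqrt(1 + B) + 2*B**2) - 7) = 2*sqrt(-9 + sqrt(1 + B) + 2*B**2))
Q(0)*(-163 + 65) = (2*sqrt(-9 + sqrt(1 + 0) + 2*0**2))*(-163 + 65) = (2*sqrt(-9 + sqrt(1) + 2*0))*(-98) = (2*sqrt(-9 + 1 + 0))*(-98) = (2*sqrt(-8))*(-98) = (2*(2*I*sqrt(2)))*(-98) = (4*I*sqrt(2))*(-98) = -392*I*sqrt(2)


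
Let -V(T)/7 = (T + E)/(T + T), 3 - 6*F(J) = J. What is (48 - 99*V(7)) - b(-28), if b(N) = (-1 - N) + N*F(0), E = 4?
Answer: 1159/2 ≈ 579.50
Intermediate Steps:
F(J) = 1/2 - J/6
V(T) = -7*(4 + T)/(2*T) (V(T) = -7*(T + 4)/(T + T) = -7*(4 + T)/(2*T))
b(N) = -1 - N/2 (b(N) = (-1 - N) + N*(1/2 - 1/6*0) = (-1 - N) + N*(1/2 + 0) = (-1 - N) + N*(1/2) = (-1 - N) + N/2 = -1 - N/2)
(48 - 99*V(7)) - b(-28) = (48 - 99*(-7/2 - 14/7)) - (-1 - 1/2*(-28)) = (48 - 99*(-7/2 - 14*1/7)) - (-1 + 14) = (48 - 99*(-7/2 - 2)) - 1*13 = (48 - 99*(-11/2)) - 13 = (48 + 1089/2) - 13 = 1185/2 - 13 = 1159/2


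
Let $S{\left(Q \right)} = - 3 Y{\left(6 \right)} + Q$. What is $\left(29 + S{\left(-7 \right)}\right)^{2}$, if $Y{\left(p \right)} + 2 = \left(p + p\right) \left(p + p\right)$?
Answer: $163216$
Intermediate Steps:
$Y{\left(p \right)} = -2 + 4 p^{2}$ ($Y{\left(p \right)} = -2 + \left(p + p\right) \left(p + p\right) = -2 + 2 p 2 p = -2 + 4 p^{2}$)
$S{\left(Q \right)} = -426 + Q$ ($S{\left(Q \right)} = - 3 \left(-2 + 4 \cdot 6^{2}\right) + Q = - 3 \left(-2 + 4 \cdot 36\right) + Q = - 3 \left(-2 + 144\right) + Q = \left(-3\right) 142 + Q = -426 + Q$)
$\left(29 + S{\left(-7 \right)}\right)^{2} = \left(29 - 433\right)^{2} = \left(-404\right)^{2} = 163216$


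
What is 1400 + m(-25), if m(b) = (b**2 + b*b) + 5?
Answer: 2655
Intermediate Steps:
m(b) = 5 + 2*b**2 (m(b) = (b**2 + b**2) + 5 = 2*b**2 + 5 = 5 + 2*b**2)
1400 + m(-25) = 1400 + (5 + 2*(-25)**2) = 1400 + (5 + 2*625) = 1400 + (5 + 1250) = 1400 + 1255 = 2655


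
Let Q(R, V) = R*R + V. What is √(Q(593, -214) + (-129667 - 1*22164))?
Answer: 2*√49901 ≈ 446.77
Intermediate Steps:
Q(R, V) = V + R² (Q(R, V) = R² + V = V + R²)
√(Q(593, -214) + (-129667 - 1*22164)) = √((-214 + 593²) + (-129667 - 1*22164)) = √((-214 + 351649) + (-129667 - 22164)) = √(351435 - 151831) = √199604 = 2*√49901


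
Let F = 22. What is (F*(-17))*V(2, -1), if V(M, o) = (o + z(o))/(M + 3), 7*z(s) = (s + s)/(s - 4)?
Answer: 12342/175 ≈ 70.526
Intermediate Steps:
z(s) = 2*s/(7*(-4 + s)) (z(s) = ((s + s)/(s - 4))/7 = ((2*s)/(-4 + s))/7 = (2*s/(-4 + s))/7 = 2*s/(7*(-4 + s)))
V(M, o) = (o + 2*o/(7*(-4 + o)))/(3 + M) (V(M, o) = (o + 2*o/(7*(-4 + o)))/(M + 3) = (o + 2*o/(7*(-4 + o)))/(3 + M))
(F*(-17))*V(2, -1) = (22*(-17))*((⅐)*(-1)*(-26 + 7*(-1))/(-4 - 1*(3 + 2))) = -374*(-1)*(-26 - 7)/(7*(-5)*5) = -374*(-1)*(-1)*(-33)/(7*5*5) = -374*(-33/175) = 12342/175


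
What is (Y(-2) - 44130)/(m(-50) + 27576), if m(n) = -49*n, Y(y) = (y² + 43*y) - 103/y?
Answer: -88321/60052 ≈ -1.4707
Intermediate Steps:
Y(y) = y² - 103/y + 43*y
(Y(-2) - 44130)/(m(-50) + 27576) = ((-103 + (-2)²*(43 - 2))/(-2) - 44130)/(-49*(-50) + 27576) = (-(-103 + 4*41)/2 - 44130)/(2450 + 27576) = (-(-103 + 164)/2 - 44130)/30026 = (-½*61 - 44130)*(1/30026) = (-61/2 - 44130)*(1/30026) = -88321/2*1/30026 = -88321/60052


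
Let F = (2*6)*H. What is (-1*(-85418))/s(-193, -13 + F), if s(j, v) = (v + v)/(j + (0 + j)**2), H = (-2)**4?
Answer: 1582624704/179 ≈ 8.8415e+6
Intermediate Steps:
H = 16
F = 192 (F = (2*6)*16 = 12*16 = 192)
s(j, v) = 2*v/(j + j**2) (s(j, v) = (2*v)/(j + j**2) = 2*v/(j + j**2))
(-1*(-85418))/s(-193, -13 + F) = (-1*(-85418))/((2*(-13 + 192)/(-193*(1 - 193)))) = 85418/((2*179*(-1/193)/(-192))) = 85418/((2*179*(-1/193)*(-1/192))) = 85418/(179/18528) = 85418*(18528/179) = 1582624704/179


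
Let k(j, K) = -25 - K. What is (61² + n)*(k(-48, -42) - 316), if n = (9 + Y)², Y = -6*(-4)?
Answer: -1438190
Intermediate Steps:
Y = 24
n = 1089 (n = (9 + 24)² = 33² = 1089)
(61² + n)*(k(-48, -42) - 316) = (61² + 1089)*((-25 - 1*(-42)) - 316) = (3721 + 1089)*((-25 + 42) - 316) = 4810*(17 - 316) = 4810*(-299) = -1438190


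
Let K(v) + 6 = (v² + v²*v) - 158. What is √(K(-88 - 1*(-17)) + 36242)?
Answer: 2*I*√79198 ≈ 562.84*I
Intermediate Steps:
K(v) = -164 + v² + v³ (K(v) = -6 + ((v² + v²*v) - 158) = -6 + ((v² + v³) - 158) = -6 + (-158 + v² + v³) = -164 + v² + v³)
√(K(-88 - 1*(-17)) + 36242) = √((-164 + (-88 - 1*(-17))² + (-88 - 1*(-17))³) + 36242) = √((-164 + (-88 + 17)² + (-88 + 17)³) + 36242) = √((-164 + (-71)² + (-71)³) + 36242) = √((-164 + 5041 - 357911) + 36242) = √(-353034 + 36242) = √(-316792) = 2*I*√79198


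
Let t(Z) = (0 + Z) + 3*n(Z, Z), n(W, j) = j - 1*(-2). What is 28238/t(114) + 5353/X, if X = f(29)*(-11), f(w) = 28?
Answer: 40417/924 ≈ 43.741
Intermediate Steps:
n(W, j) = 2 + j (n(W, j) = j + 2 = 2 + j)
t(Z) = 6 + 4*Z (t(Z) = (0 + Z) + 3*(2 + Z) = Z + (6 + 3*Z) = 6 + 4*Z)
X = -308 (X = 28*(-11) = -308)
28238/t(114) + 5353/X = 28238/(6 + 4*114) + 5353/(-308) = 28238/(6 + 456) + 5353*(-1/308) = 28238/462 - 5353/308 = 28238*(1/462) - 5353/308 = 2017/33 - 5353/308 = 40417/924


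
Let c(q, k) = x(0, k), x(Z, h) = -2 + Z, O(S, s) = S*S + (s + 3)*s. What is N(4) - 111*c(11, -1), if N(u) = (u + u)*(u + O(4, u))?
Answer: 606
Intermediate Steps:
O(S, s) = S² + s*(3 + s) (O(S, s) = S² + (3 + s)*s = S² + s*(3 + s))
N(u) = 2*u*(16 + u² + 4*u) (N(u) = (u + u)*(u + (4² + u² + 3*u)) = (2*u)*(u + (16 + u² + 3*u)) = (2*u)*(16 + u² + 4*u) = 2*u*(16 + u² + 4*u))
c(q, k) = -2 (c(q, k) = -2 + 0 = -2)
N(4) - 111*c(11, -1) = 2*4*(16 + 4² + 4*4) - 111*(-2) = 2*4*(16 + 16 + 16) + 222 = 2*4*48 + 222 = 384 + 222 = 606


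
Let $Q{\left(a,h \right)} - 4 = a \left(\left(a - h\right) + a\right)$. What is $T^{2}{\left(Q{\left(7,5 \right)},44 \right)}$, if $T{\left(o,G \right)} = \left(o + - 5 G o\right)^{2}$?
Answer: $46352767636831041$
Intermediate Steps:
$Q{\left(a,h \right)} = 4 + a \left(- h + 2 a\right)$ ($Q{\left(a,h \right)} = 4 + a \left(\left(a - h\right) + a\right) = 4 + a \left(- h + 2 a\right)$)
$T{\left(o,G \right)} = \left(o - 5 G o\right)^{2}$
$T^{2}{\left(Q{\left(7,5 \right)},44 \right)} = \left(\left(4 + 2 \cdot 7^{2} - 7 \cdot 5\right)^{2} \left(-1 + 5 \cdot 44\right)^{2}\right)^{2} = \left(\left(4 + 2 \cdot 49 - 35\right)^{2} \left(-1 + 220\right)^{2}\right)^{2} = \left(\left(4 + 98 - 35\right)^{2} \cdot 219^{2}\right)^{2} = \left(67^{2} \cdot 47961\right)^{2} = \left(4489 \cdot 47961\right)^{2} = 215296929^{2} = 46352767636831041$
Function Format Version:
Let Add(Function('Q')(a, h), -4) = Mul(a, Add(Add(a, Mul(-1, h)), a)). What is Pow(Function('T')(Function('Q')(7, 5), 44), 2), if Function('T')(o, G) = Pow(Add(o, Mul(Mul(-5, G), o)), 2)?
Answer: 46352767636831041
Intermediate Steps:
Function('Q')(a, h) = Add(4, Mul(a, Add(Mul(-1, h), Mul(2, a)))) (Function('Q')(a, h) = Add(4, Mul(a, Add(Add(a, Mul(-1, h)), a))) = Add(4, Mul(a, Add(Mul(-1, h), Mul(2, a)))))
Function('T')(o, G) = Pow(Add(o, Mul(-5, G, o)), 2)
Pow(Function('T')(Function('Q')(7, 5), 44), 2) = Pow(Mul(Pow(Add(4, Mul(2, Pow(7, 2)), Mul(-1, 7, 5)), 2), Pow(Add(-1, Mul(5, 44)), 2)), 2) = Pow(Mul(Pow(Add(4, Mul(2, 49), -35), 2), Pow(Add(-1, 220), 2)), 2) = Pow(Mul(Pow(Add(4, 98, -35), 2), Pow(219, 2)), 2) = Pow(Mul(Pow(67, 2), 47961), 2) = Pow(Mul(4489, 47961), 2) = Pow(215296929, 2) = 46352767636831041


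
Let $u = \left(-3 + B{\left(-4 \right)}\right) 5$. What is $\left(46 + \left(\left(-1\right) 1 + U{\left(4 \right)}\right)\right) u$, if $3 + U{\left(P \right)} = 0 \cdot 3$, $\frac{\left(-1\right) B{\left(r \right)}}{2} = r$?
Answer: $1050$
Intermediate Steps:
$B{\left(r \right)} = - 2 r$
$U{\left(P \right)} = -3$ ($U{\left(P \right)} = -3 + 0 \cdot 3 = -3 + 0 = -3$)
$u = 25$ ($u = \left(-3 - -8\right) 5 = \left(-3 + 8\right) 5 = 5 \cdot 5 = 25$)
$\left(46 + \left(\left(-1\right) 1 + U{\left(4 \right)}\right)\right) u = \left(46 - 4\right) 25 = 42 \cdot 25 = 1050$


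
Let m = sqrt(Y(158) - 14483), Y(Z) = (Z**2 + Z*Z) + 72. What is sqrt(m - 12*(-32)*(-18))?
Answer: sqrt(-6912 + sqrt(35517)) ≈ 81.997*I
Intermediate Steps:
Y(Z) = 72 + 2*Z**2 (Y(Z) = (Z**2 + Z**2) + 72 = 2*Z**2 + 72 = 72 + 2*Z**2)
m = sqrt(35517) (m = sqrt((72 + 2*158**2) - 14483) = sqrt((72 + 2*24964) - 14483) = sqrt((72 + 49928) - 14483) = sqrt(50000 - 14483) = sqrt(35517) ≈ 188.46)
sqrt(m - 12*(-32)*(-18)) = sqrt(sqrt(35517) - 12*(-32)*(-18)) = sqrt(sqrt(35517) + 384*(-18)) = sqrt(sqrt(35517) - 6912) = sqrt(-6912 + sqrt(35517))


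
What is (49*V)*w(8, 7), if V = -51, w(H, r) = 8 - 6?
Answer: -4998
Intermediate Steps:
w(H, r) = 2
(49*V)*w(8, 7) = (49*(-51))*2 = -2499*2 = -4998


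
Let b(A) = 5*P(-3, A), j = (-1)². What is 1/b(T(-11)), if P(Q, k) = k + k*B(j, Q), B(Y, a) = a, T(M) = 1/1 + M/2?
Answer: 1/45 ≈ 0.022222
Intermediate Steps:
j = 1
T(M) = 1 + M/2 (T(M) = 1*1 + M*(½) = 1 + M/2)
P(Q, k) = k + Q*k (P(Q, k) = k + k*Q = k + Q*k)
b(A) = -10*A (b(A) = 5*(A*(1 - 3)) = 5*(A*(-2)) = 5*(-2*A) = -10*A)
1/b(T(-11)) = 1/(-10*(1 + (½)*(-11))) = 1/(-10*(1 - 11/2)) = 1/(-10*(-9/2)) = 1/45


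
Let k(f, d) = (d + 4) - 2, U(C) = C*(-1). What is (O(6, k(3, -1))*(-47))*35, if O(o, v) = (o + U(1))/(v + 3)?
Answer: -8225/4 ≈ -2056.3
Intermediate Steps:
U(C) = -C
k(f, d) = 2 + d (k(f, d) = (4 + d) - 2 = 2 + d)
O(o, v) = (-1 + o)/(3 + v) (O(o, v) = (o - 1*1)/(v + 3) = (o - 1)/(3 + v) = (-1 + o)/(3 + v))
(O(6, k(3, -1))*(-47))*35 = (((-1 + 6)/(3 + (2 - 1)))*(-47))*35 = ((5/(3 + 1))*(-47))*35 = ((5/4)*(-47))*35 = -235/4*35 = -8225/4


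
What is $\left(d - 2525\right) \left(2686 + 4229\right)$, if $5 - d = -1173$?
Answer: $-9314505$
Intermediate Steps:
$d = 1178$ ($d = 5 - -1173 = 5 + 1173 = 1178$)
$\left(d - 2525\right) \left(2686 + 4229\right) = \left(1178 - 2525\right) \left(2686 + 4229\right) = \left(-1347\right) 6915 = -9314505$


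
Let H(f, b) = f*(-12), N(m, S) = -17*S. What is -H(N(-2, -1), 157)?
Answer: 204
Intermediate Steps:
H(f, b) = -12*f
-H(N(-2, -1), 157) = -(-12)*(-17*(-1)) = -(-12)*17 = -1*(-204) = 204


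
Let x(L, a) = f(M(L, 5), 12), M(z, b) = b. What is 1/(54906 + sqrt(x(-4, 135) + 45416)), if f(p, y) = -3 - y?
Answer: 54906/3014623435 - sqrt(45401)/3014623435 ≈ 1.8143e-5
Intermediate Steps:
x(L, a) = -15 (x(L, a) = -3 - 1*12 = -3 - 12 = -15)
1/(54906 + sqrt(x(-4, 135) + 45416)) = 1/(54906 + sqrt(-15 + 45416)) = 1/(54906 + sqrt(45401))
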